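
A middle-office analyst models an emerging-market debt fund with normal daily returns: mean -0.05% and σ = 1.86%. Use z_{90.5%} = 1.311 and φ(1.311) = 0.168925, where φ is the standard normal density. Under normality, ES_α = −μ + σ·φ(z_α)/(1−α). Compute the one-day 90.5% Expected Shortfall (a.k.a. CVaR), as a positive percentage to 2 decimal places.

3.36%

Tail multiplier: φ(z)/(1−α) = 0.168925 / 0.095 = 1.778.
ES = −(-0.05%) + 1.86% × 1.778 = 3.357%.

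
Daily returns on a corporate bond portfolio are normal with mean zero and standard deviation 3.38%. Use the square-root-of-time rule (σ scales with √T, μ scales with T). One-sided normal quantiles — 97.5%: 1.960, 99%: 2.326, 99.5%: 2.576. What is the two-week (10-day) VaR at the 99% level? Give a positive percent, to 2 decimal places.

24.86%

σ_{10d} = 3.38% × √10 = 10.688%.
VaR = 2.326 × 10.688% = 24.860%.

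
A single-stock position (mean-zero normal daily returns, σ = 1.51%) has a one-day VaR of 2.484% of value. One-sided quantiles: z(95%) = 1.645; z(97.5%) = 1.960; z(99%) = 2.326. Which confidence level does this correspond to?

95%

Implied z = VaR/σ = 2.484 / 1.51 = 1.645.
This matches z(95%) = 1.645.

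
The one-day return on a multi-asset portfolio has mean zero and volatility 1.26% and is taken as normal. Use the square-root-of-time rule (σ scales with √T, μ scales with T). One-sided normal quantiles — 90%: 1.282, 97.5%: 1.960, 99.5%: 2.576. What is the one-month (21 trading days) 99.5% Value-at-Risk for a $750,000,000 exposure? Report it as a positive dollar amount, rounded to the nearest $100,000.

$111,600,000

σ_{21d} = 1.26% × √21 = 5.774%.
VaR = 2.576 × 5.774% = 14.874%.
On $750,000,000: 0.14874 × $750,000,000 = $111,555,000.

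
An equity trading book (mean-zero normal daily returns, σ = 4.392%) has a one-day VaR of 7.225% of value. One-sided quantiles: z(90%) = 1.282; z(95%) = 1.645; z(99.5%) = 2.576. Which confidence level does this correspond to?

95%

Implied z = VaR/σ = 7.225 / 4.392 = 1.645.
This matches z(95%) = 1.645.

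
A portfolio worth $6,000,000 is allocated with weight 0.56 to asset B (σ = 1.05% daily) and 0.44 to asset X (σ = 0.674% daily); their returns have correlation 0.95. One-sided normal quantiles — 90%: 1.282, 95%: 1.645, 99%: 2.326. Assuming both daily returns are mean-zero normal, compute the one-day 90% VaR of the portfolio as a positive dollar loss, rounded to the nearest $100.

$67,300

σ_p² = 0.56²·1.05² + 0.44²·0.674² + 2·0.95·0.56·0.44·1.05·0.674 = 0.7650 (%²).
σ_p = √0.7650 = 0.875%.
VaR = 1.282 × 0.875% = 1.122%; on $6,000,000 that is $67,320.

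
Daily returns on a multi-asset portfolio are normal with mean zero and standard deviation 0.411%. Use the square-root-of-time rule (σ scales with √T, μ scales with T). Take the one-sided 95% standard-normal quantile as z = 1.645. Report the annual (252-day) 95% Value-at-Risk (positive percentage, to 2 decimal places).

σ_{252d} = 0.411% × √252 = 6.524%.
VaR = 1.645 × 6.524% = 10.732%.

10.73%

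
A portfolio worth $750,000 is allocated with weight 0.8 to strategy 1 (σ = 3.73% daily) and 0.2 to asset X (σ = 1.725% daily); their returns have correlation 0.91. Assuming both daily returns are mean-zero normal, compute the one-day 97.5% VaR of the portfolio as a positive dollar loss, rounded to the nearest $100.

σ_p² = 0.8²·3.73² + 0.2²·1.725² + 2·0.91·0.8·0.2·3.73·1.725 = 10.8969 (%²).
σ_p = √10.8969 = 3.301%.
At 97.5%, z = 1.960.
VaR = 1.960 × 3.301% = 6.470%; on $750,000 that is $48,525.

$48,500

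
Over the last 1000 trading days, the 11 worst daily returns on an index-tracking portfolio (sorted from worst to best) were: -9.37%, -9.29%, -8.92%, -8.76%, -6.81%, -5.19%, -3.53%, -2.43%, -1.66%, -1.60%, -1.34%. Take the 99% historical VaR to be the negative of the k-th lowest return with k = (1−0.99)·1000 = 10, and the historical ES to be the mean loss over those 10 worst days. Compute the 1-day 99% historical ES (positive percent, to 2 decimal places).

The 10 worst returns sum to -57.56%.
ES = −(-57.56%) / 10 = 5.756% ≈ 5.76%.

5.76%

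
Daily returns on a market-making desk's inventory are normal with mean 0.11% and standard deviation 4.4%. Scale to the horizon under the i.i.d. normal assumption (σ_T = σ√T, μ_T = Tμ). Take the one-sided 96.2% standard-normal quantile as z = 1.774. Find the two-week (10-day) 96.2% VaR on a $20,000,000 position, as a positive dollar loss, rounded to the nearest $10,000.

σ_{10d} = 4.4% × √10 = 13.914%; μ_{10d} = 10 × 0.11% = 1.100%.
VaR = −(1.100%) + 1.774 × 13.914% = 23.583%.
On $20,000,000: 0.23583 × $20,000,000 = $4,716,600.

$4,720,000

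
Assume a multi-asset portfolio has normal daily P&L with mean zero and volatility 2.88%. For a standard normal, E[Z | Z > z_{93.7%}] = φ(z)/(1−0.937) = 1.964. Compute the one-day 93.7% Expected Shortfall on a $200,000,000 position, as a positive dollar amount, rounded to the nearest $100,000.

ES = 2.88% × 1.964 = 5.656%.
On $200,000,000: 0.05656 × $200,000,000 = $11,312,000.

$11,300,000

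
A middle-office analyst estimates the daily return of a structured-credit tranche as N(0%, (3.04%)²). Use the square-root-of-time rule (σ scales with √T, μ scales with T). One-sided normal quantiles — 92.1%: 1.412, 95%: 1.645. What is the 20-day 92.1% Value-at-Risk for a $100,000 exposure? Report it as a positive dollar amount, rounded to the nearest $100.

σ_{20d} = 3.04% × √20 = 13.595%.
VaR = 1.412 × 13.595% = 19.196%.
On $100,000: 0.19196 × $100,000 = $19,196.

$19,200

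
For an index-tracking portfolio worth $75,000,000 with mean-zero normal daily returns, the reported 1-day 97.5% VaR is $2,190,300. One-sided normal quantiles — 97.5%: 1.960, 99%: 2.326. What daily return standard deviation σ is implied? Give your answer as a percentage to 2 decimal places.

1.49%

VaR as a fraction: $2,190,300 / $75,000,000 = 2.920%.
σ = VaR / z = 2.920% / 1.960 = 1.490%.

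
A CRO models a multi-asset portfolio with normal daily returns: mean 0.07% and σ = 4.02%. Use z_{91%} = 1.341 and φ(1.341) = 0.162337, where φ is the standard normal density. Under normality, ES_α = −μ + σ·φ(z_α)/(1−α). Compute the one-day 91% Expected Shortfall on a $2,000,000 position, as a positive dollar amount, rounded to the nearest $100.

$143,600

Tail multiplier: φ(z)/(1−α) = 0.162337 / 0.09 = 1.804.
ES = −(0.07%) + 4.02% × 1.804 = 7.182%.
On $2,000,000: 0.07182 × $2,000,000 = $143,640.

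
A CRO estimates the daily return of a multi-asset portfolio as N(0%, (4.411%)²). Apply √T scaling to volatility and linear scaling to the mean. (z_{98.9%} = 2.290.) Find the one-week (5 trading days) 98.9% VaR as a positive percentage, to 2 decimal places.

22.59%

σ_{5d} = 4.411% × √5 = 9.863%.
VaR = 2.290 × 9.863% = 22.586%.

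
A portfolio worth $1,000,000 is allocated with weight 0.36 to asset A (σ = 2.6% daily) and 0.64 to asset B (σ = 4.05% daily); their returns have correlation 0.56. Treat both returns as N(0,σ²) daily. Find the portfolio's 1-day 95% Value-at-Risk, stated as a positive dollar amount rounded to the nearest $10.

$52,820

σ_p² = 0.36²·2.6² + 0.64²·4.05² + 2·0.56·0.36·0.64·2.6·4.05 = 10.3118 (%²).
σ_p = √10.3118 = 3.211%.
At 95%, z = 1.645.
VaR = 1.645 × 3.211% = 5.282%; on $1,000,000 that is $52,820.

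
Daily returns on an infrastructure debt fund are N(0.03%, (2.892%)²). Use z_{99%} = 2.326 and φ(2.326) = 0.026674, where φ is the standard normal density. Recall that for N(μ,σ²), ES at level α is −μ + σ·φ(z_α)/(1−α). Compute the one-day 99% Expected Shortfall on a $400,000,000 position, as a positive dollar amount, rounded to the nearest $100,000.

$30,700,000

Tail multiplier: φ(z)/(1−α) = 0.026674 / 0.01 = 2.667.
ES = −(0.03%) + 2.892% × 2.667 = 7.683%.
On $400,000,000: 0.07683 × $400,000,000 = $30,732,000.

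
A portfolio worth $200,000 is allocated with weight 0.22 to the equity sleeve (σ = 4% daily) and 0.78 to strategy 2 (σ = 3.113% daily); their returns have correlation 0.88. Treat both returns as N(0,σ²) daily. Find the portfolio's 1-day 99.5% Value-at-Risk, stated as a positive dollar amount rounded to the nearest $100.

$16,600

σ_p² = 0.22²·4² + 0.78²·3.113² + 2·0.88·0.22·0.78·4·3.113 = 10.4310 (%²).
σ_p = √10.4310 = 3.230%.
At 99.5%, z = 2.576.
VaR = 2.576 × 3.230% = 8.320%; on $200,000 that is $16,640.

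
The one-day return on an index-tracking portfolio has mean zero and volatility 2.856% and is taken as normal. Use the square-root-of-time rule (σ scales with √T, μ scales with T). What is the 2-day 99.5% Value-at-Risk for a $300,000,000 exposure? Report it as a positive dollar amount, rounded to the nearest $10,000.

$31,210,000

At 99.5%, z = 2.576.
σ_{2d} = 2.856% × √2 = 4.039%.
VaR = 2.576 × 4.039% = 10.404%.
On $300,000,000: 0.10404 × $300,000,000 = $31,212,000.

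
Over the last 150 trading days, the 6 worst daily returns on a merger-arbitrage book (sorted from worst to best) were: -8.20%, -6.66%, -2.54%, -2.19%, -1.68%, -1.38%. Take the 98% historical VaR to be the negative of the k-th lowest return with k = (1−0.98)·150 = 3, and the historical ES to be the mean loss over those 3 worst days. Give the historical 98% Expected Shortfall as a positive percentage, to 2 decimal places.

The 3 worst returns sum to -17.40%.
ES = −(-17.40%) / 3 = 5.8% ≈ 5.80%.

5.80%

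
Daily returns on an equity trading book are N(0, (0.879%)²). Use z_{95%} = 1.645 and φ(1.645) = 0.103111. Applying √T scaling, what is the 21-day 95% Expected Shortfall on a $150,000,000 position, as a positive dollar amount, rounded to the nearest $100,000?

$12,500,000

σ_{21d} = 0.879% × √21 = 4.028%.
ES multiplier = φ(z)/(1−α) = 0.103111/0.05 = 2.062.
ES = 4.028% × 2.062 = 8.306%; on $150,000,000: $12,459,000.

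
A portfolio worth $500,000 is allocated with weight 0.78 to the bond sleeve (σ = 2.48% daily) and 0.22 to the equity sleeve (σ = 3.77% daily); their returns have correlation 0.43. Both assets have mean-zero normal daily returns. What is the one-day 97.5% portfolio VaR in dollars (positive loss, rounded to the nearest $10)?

σ_p² = 0.78²·2.48² + 0.22²·3.77² + 2·0.43·0.78·0.22·2.48·3.77 = 5.8096 (%²).
σ_p = √5.8096 = 2.410%.
At 97.5%, z = 1.960.
VaR = 1.960 × 2.410% = 4.724%; on $500,000 that is $23,620.

$23,620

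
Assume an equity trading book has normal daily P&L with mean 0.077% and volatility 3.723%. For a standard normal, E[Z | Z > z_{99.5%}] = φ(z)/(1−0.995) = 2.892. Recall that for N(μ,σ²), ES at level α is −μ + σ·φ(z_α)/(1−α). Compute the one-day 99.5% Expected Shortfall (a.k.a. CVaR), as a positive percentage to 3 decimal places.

ES = −(0.077%) + 3.723% × 2.892 = 10.690%.

10.690%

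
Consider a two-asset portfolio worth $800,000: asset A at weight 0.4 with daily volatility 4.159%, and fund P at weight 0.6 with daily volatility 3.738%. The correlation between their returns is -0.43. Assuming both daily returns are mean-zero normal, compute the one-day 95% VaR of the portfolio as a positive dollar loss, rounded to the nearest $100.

$28,200

σ_p² = 0.4²·4.159² + 0.6²·3.738² + 2·-0.43·0.4·0.6·4.159·3.738 = 4.5890 (%²).
σ_p = √4.5890 = 2.142%.
At 95%, z = 1.645.
VaR = 1.645 × 2.142% = 3.524%; on $800,000 that is $28,192.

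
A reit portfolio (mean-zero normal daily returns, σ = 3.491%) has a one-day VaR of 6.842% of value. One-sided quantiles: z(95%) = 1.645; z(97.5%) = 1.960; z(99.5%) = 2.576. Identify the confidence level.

97.5%

Implied z = VaR/σ = 6.842 / 3.491 = 1.960.
This matches z(97.5%) = 1.960.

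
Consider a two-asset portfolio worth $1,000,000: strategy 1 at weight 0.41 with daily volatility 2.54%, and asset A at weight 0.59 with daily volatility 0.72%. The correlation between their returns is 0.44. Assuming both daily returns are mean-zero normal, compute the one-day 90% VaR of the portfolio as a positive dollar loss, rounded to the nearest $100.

$16,500

σ_p² = 0.41²·2.54² + 0.59²·0.72² + 2·0.44·0.41·0.59·2.54·0.72 = 1.6543 (%²).
σ_p = √1.6543 = 1.286%.
At 90%, z = 1.282.
VaR = 1.282 × 1.286% = 1.649%; on $1,000,000 that is $16,490.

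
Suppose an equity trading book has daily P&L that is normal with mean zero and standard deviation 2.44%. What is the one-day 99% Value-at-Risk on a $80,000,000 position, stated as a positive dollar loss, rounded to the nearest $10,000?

At 99% one-sided, z = 2.326.
VaR = z·σ = 2.326 × 2.44% = 5.675%.
On $80,000,000: 0.05675 × $80,000,000 = $4,540,000.

$4,540,000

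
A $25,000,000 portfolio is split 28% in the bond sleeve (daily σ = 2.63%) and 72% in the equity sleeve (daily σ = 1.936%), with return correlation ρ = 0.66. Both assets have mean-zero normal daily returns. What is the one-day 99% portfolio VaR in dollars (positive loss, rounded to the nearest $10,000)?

σ_p² = 0.28²·2.63² + 0.72²·1.936² + 2·0.66·0.28·0.72·2.63·1.936 = 3.8403 (%²).
σ_p = √3.8403 = 1.960%.
At 99%, z = 2.326.
VaR = 2.326 × 1.960% = 4.559%; on $25,000,000 that is $1,139,750.

$1,140,000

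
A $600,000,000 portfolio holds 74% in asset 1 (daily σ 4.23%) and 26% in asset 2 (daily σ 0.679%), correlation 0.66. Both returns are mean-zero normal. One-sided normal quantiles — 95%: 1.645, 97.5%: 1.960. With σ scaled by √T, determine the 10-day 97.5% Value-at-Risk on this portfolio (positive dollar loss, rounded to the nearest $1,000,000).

σ_p = √(0.74²·4.23² + 0.26²·0.679² + 2·0.66·0.74·0.26·4.23·0.679) = 3.249%.
σ_{10d} = 3.249% × √10 = 10.274%.
VaR = 1.960 × 10.274% = 20.137%; on $600,000,000 that is $120,822,000.

$121,000,000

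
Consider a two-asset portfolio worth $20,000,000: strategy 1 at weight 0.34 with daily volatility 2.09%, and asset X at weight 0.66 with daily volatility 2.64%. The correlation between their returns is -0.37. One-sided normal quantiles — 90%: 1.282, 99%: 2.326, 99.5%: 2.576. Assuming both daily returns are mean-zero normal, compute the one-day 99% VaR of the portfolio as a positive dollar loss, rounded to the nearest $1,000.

$754,000

σ_p² = 0.34²·2.09² + 0.66²·2.64² + 2·-0.37·0.34·0.66·2.09·2.64 = 2.6247 (%²).
σ_p = √2.6247 = 1.620%.
VaR = 2.326 × 1.620% = 3.768%; on $20,000,000 that is $753,600.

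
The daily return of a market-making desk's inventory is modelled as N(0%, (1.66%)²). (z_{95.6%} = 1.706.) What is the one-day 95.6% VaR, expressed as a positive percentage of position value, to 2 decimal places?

2.83%

VaR = z·σ = 1.706 × 1.66% = 2.832%.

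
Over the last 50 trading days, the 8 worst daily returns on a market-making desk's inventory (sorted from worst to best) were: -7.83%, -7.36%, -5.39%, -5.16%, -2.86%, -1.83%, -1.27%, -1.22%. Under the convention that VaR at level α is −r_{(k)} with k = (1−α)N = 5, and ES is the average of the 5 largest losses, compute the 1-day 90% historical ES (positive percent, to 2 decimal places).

5.72%

The 5 worst returns sum to -28.60%.
ES = −(-28.60%) / 5 = 5.72%.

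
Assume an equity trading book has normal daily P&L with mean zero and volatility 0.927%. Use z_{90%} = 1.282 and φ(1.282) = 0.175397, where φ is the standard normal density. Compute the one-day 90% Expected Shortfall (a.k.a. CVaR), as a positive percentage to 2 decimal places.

Tail multiplier: φ(z)/(1−α) = 0.175397 / 0.1 = 1.754.
ES = 0.927% × 1.754 = 1.626%.

1.63%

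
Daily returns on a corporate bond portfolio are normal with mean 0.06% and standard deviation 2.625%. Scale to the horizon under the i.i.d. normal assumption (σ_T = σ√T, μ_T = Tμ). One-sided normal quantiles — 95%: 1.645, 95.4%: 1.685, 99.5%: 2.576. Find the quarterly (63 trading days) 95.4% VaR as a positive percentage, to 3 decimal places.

31.327%

σ_{63d} = 2.625% × √63 = 20.835%; μ_{63d} = 63 × 0.06% = 3.780%.
VaR = −(3.780%) + 1.685 × 20.835% = 31.327%.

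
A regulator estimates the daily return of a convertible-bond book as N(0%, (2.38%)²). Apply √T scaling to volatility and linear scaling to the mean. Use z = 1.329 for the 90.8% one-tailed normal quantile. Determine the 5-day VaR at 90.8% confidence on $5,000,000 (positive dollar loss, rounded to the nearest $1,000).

$354,000

σ_{5d} = 2.38% × √5 = 5.322%.
VaR = 1.329 × 5.322% = 7.073%.
On $5,000,000: 0.07073 × $5,000,000 = $353,650.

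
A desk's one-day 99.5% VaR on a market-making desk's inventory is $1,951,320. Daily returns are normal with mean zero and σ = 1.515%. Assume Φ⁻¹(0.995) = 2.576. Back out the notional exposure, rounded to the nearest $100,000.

VaR as a fraction of value: z·σ = 2.576 × 1.515% = 3.90264%.
Position = $1,951,320 / 0.0390264 = $50,000,000.

$50,000,000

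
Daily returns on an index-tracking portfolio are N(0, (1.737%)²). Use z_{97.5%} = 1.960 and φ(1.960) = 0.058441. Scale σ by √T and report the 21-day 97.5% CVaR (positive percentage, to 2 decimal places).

σ_{21d} = 1.737% × √21 = 7.960%.
ES multiplier = φ(z)/(1−α) = 0.058441/0.025 = 2.338.
ES = 7.960% × 2.338 = 18.610%.

18.61%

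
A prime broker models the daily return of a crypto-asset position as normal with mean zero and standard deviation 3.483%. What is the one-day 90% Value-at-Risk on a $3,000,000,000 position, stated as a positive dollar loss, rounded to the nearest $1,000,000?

$134,000,000

At 90% one-sided, z = 1.282.
VaR = z·σ = 1.282 × 3.483% = 4.465%.
On $3,000,000,000: 0.04465 × $3,000,000,000 = $133,950,000.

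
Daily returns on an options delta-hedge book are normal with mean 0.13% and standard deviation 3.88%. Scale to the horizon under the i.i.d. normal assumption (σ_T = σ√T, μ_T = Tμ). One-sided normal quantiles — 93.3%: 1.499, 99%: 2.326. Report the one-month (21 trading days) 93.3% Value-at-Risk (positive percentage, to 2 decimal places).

23.92%

σ_{21d} = 3.88% × √21 = 17.780%; μ_{21d} = 21 × 0.13% = 2.730%.
VaR = −(2.730%) + 1.499 × 17.780% = 23.922%.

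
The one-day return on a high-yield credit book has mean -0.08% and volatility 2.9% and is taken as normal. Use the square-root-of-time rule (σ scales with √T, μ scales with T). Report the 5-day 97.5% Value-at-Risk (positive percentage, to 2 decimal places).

At 97.5%, z = 1.960.
σ_{5d} = 2.9% × √5 = 6.485%; μ_{5d} = 5 × -0.08% = -0.400%.
VaR = −(-0.400%) + 1.960 × 6.485% = 13.111%.

13.11%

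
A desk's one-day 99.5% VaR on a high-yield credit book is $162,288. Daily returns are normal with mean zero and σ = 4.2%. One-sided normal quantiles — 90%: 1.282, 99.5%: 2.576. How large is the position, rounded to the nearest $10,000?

$1,500,000

VaR as a fraction of value: z·σ = 2.576 × 4.2% = 10.8192%.
Position = $162,288 / 0.108192 = $1,500,000.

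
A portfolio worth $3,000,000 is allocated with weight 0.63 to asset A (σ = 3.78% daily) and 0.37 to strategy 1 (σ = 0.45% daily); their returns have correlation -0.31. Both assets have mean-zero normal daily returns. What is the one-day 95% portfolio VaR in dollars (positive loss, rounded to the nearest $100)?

σ_p² = 0.63²·3.78² + 0.37²·0.45² + 2·-0.31·0.63·0.37·3.78·0.45 = 5.4530 (%²).
σ_p = √5.4530 = 2.335%.
At 95%, z = 1.645.
VaR = 1.645 × 2.335% = 3.841%; on $3,000,000 that is $115,230.

$115,200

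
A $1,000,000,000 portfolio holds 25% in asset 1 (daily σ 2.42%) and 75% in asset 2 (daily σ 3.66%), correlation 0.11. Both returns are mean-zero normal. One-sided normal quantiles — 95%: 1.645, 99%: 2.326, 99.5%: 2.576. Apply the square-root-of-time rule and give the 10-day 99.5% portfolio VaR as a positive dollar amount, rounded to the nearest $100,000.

σ_p = √(0.25²·2.42² + 0.75²·3.66² + 2·0.11·0.25·0.75·2.42·3.66) = 2.875%.
σ_{10d} = 2.875% × √10 = 9.092%.
VaR = 2.576 × 9.092% = 23.421%; on $1,000,000,000 that is $234,210,000.

$234,200,000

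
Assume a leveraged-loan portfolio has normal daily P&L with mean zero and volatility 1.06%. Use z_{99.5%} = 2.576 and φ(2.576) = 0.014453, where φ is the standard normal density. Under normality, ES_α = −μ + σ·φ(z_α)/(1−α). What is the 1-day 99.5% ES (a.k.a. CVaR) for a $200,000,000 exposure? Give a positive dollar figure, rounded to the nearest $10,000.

Tail multiplier: φ(z)/(1−α) = 0.014453 / 0.005 = 2.891.
ES = 1.06% × 2.891 = 3.064%.
On $200,000,000: 0.03064 × $200,000,000 = $6,128,000.

$6,130,000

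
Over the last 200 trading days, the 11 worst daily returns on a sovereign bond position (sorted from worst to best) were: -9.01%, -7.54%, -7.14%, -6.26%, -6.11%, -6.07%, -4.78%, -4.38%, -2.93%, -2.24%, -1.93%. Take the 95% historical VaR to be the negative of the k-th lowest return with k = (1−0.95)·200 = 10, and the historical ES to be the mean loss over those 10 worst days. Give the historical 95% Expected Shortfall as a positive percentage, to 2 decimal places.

The 10 worst returns sum to -56.46%.
ES = −(-56.46%) / 10 = 5.646% ≈ 5.65%.

5.65%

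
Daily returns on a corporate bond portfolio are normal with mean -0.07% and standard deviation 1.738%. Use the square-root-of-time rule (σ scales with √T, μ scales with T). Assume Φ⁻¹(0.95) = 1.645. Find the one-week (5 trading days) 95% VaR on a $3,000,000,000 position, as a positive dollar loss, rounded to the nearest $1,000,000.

$202,000,000

σ_{5d} = 1.738% × √5 = 3.886%; μ_{5d} = 5 × -0.07% = -0.350%.
VaR = −(-0.350%) + 1.645 × 3.886% = 6.742%.
On $3,000,000,000: 0.06742 × $3,000,000,000 = $202,260,000.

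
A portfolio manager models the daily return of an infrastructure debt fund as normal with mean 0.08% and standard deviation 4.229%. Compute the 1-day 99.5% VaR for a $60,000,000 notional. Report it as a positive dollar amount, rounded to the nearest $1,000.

At 99.5% one-sided, z = 2.576.
VaR = −μ + z·σ = −(0.08%) + 2.576 × 4.229% = 10.814%.
On $60,000,000: 0.10814 × $60,000,000 = $6,488,400.

$6,488,000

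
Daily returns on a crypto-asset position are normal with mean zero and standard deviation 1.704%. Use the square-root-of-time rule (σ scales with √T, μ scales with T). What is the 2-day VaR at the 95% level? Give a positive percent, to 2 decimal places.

3.96%

At 95%, z = 1.645.
σ_{2d} = 1.704% × √2 = 2.410%.
VaR = 1.645 × 2.410% = 3.964%.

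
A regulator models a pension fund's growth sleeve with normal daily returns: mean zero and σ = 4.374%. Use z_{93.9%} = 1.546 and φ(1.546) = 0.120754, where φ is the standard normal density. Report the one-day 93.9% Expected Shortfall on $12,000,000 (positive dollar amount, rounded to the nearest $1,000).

$1,039,000

Tail multiplier: φ(z)/(1−α) = 0.120754 / 0.061 = 1.980.
ES = 4.374% × 1.980 = 8.661%.
On $12,000,000: 0.08661 × $12,000,000 = $1,039,320.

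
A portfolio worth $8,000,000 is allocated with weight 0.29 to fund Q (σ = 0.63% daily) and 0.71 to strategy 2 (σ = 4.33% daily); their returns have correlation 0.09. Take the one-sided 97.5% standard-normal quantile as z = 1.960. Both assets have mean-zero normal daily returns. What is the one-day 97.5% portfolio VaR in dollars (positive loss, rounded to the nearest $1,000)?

$485,000

σ_p² = 0.29²·0.63² + 0.71²·4.33² + 2·0.09·0.29·0.71·0.63·4.33 = 9.5858 (%²).
σ_p = √9.5858 = 3.096%.
VaR = 1.960 × 3.096% = 6.068%; on $8,000,000 that is $485,440.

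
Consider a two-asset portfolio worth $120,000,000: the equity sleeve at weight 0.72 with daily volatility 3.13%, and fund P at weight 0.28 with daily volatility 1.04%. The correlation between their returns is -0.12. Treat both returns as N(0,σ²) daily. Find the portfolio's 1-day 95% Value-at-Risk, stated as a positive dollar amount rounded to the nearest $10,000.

σ_p² = 0.72²·3.13² + 0.28²·1.04² + 2·-0.12·0.72·0.28·3.13·1.04 = 5.0060 (%²).
σ_p = √5.0060 = 2.237%.
At 95%, z = 1.645.
VaR = 1.645 × 2.237% = 3.680%; on $120,000,000 that is $4,416,000.

$4,420,000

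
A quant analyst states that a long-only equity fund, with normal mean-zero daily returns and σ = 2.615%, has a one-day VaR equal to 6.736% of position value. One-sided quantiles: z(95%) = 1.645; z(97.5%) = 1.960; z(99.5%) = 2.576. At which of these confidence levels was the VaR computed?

99.5%

Implied z = VaR/σ = 6.736 / 2.615 = 2.576.
This matches z(99.5%) = 2.576.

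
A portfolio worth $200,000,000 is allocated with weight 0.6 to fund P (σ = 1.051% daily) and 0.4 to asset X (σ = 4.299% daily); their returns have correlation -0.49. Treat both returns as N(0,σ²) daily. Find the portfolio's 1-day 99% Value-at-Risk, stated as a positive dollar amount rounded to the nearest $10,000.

σ_p² = 0.6²·1.051² + 0.4²·4.299² + 2·-0.49·0.6·0.4·1.051·4.299 = 2.2920 (%²).
σ_p = √2.2920 = 1.514%.
At 99%, z = 2.326.
VaR = 2.326 × 1.514% = 3.522%; on $200,000,000 that is $7,044,000.

$7,040,000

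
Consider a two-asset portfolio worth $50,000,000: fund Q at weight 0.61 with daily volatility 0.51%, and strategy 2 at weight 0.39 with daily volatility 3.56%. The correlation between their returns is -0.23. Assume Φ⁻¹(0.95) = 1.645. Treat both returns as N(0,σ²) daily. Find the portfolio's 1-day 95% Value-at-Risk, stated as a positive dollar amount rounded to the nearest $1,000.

$1,111,000

σ_p² = 0.61²·0.51² + 0.39²·3.56² + 2·-0.23·0.61·0.39·0.51·3.56 = 1.8257 (%²).
σ_p = √1.8257 = 1.351%.
VaR = 1.645 × 1.351% = 2.222%; on $50,000,000 that is $1,111,000.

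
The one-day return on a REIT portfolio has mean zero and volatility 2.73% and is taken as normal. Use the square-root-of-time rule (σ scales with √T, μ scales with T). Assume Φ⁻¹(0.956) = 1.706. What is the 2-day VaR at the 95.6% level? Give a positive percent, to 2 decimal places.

σ_{2d} = 2.73% × √2 = 3.861%.
VaR = 1.706 × 3.861% = 6.587%.

6.59%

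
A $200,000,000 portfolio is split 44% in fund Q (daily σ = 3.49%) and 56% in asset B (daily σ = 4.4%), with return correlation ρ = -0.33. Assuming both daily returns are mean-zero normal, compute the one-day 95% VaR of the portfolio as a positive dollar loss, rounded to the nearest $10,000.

$8,010,000

σ_p² = 0.44²·3.49² + 0.56²·4.4² + 2·-0.33·0.44·0.56·3.49·4.4 = 5.9321 (%²).
σ_p = √5.9321 = 2.436%.
At 95%, z = 1.645.
VaR = 1.645 × 2.436% = 4.007%; on $200,000,000 that is $8,014,000.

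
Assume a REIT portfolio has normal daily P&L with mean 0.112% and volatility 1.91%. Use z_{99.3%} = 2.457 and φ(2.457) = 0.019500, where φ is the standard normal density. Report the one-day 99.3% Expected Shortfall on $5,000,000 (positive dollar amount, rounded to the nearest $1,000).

Tail multiplier: φ(z)/(1−α) = 0.019500 / 0.007 = 2.786.
ES = −(0.112%) + 1.91% × 2.786 = 5.209%.
On $5,000,000: 0.05209 × $5,000,000 = $260,450.

$260,000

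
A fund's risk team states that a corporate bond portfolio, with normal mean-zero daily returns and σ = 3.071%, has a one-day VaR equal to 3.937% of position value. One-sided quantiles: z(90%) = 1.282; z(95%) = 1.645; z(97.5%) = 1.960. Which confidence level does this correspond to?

90%

Implied z = VaR/σ = 3.937 / 3.071 = 1.282.
This matches z(90%) = 1.282.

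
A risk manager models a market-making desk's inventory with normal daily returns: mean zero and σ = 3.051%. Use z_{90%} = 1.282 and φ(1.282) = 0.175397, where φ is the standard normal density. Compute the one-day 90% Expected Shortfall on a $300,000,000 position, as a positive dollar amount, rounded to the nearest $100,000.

Tail multiplier: φ(z)/(1−α) = 0.175397 / 0.1 = 1.754.
ES = 3.051% × 1.754 = 5.351%.
On $300,000,000: 0.05351 × $300,000,000 = $16,053,000.

$16,100,000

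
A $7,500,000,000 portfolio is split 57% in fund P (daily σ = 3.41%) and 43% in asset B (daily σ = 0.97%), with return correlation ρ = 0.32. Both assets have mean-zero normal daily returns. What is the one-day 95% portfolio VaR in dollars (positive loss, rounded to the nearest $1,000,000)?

$261,000,000

σ_p² = 0.57²·3.41² + 0.43²·0.97² + 2·0.32·0.57·0.43·3.41·0.97 = 4.4708 (%²).
σ_p = √4.4708 = 2.114%.
At 95%, z = 1.645.
VaR = 1.645 × 2.114% = 3.478%; on $7,500,000,000 that is $260,850,000.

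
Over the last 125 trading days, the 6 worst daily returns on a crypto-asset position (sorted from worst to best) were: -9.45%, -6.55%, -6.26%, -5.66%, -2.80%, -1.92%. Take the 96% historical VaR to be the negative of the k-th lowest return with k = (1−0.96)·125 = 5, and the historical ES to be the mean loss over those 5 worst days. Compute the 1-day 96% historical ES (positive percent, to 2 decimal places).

6.14%

The 5 worst returns sum to -30.72%.
ES = −(-30.72%) / 5 = 6.144% ≈ 6.14%.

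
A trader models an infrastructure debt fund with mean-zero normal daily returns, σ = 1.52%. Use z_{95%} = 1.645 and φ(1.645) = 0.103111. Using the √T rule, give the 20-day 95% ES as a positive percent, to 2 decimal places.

14.02%

σ_{20d} = 1.52% × √20 = 6.798%.
ES multiplier = φ(z)/(1−α) = 0.103111/0.05 = 2.062.
ES = 6.798% × 2.062 = 14.017%.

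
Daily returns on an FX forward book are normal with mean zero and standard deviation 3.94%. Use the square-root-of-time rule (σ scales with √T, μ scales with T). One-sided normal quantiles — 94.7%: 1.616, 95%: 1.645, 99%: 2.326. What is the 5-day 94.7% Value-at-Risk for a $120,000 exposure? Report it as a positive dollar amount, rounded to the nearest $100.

$17,100

σ_{5d} = 3.94% × √5 = 8.810%.
VaR = 1.616 × 8.810% = 14.237%.
On $120,000: 0.14237 × $120,000 = $17,084.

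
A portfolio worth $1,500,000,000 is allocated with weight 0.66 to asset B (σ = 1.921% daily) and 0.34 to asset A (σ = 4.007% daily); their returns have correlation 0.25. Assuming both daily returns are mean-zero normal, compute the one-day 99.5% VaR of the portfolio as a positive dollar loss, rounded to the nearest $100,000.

$80,400,000

σ_p² = 0.66²·1.921² + 0.34²·4.007² + 2·0.25·0.66·0.34·1.921·4.007 = 4.3272 (%²).
σ_p = √4.3272 = 2.080%.
At 99.5%, z = 2.576.
VaR = 2.576 × 2.080% = 5.358%; on $1,500,000,000 that is $80,370,000.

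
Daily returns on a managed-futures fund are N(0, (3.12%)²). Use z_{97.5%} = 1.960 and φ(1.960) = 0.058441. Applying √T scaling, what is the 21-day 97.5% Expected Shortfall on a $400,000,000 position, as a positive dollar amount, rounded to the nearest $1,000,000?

$134,000,000

σ_{21d} = 3.12% × √21 = 14.298%.
ES multiplier = φ(z)/(1−α) = 0.058441/0.025 = 2.338.
ES = 14.298% × 2.338 = 33.429%; on $400,000,000: $133,716,000.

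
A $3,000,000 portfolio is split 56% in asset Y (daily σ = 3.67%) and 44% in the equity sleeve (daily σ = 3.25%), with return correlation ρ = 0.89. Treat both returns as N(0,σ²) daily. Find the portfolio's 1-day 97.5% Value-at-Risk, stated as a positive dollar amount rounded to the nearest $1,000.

σ_p² = 0.56²·3.67² + 0.44²·3.25² + 2·0.89·0.56·0.44·3.67·3.25 = 11.5001 (%²).
σ_p = √11.5001 = 3.391%.
At 97.5%, z = 1.960.
VaR = 1.960 × 3.391% = 6.646%; on $3,000,000 that is $199,380.

$199,000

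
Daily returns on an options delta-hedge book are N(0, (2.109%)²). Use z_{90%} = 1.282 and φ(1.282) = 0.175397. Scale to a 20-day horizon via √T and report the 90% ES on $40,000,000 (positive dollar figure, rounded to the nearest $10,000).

$6,620,000

σ_{20d} = 2.109% × √20 = 9.432%.
ES multiplier = φ(z)/(1−α) = 0.175397/0.1 = 1.754.
ES = 9.432% × 1.754 = 16.544%; on $40,000,000: $6,617,600.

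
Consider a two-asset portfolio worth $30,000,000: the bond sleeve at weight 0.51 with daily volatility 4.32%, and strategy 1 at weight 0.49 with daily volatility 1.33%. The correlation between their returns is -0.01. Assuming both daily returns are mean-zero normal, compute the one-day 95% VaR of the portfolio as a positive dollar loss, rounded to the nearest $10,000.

σ_p² = 0.51²·4.32² + 0.49²·1.33² + 2·-0.01·0.51·0.49·4.32·1.33 = 5.2501 (%²).
σ_p = √5.2501 = 2.291%.
At 95%, z = 1.645.
VaR = 1.645 × 2.291% = 3.769%; on $30,000,000 that is $1,130,700.

$1,130,000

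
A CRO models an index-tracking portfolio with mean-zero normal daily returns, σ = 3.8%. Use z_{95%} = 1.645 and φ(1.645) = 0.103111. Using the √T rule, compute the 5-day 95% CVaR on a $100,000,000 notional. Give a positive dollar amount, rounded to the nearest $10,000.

σ_{5d} = 3.8% × √5 = 8.497%.
ES multiplier = φ(z)/(1−α) = 0.103111/0.05 = 2.062.
ES = 8.497% × 2.062 = 17.521%; on $100,000,000: $17,521,000.

$17,520,000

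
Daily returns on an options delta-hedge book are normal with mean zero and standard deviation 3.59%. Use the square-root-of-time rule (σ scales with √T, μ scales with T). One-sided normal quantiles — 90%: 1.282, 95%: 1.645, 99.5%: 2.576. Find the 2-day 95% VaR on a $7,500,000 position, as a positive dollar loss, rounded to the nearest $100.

$626,400

σ_{2d} = 3.59% × √2 = 5.077%.
VaR = 1.645 × 5.077% = 8.352%.
On $7,500,000: 0.08352 × $7,500,000 = $626,400.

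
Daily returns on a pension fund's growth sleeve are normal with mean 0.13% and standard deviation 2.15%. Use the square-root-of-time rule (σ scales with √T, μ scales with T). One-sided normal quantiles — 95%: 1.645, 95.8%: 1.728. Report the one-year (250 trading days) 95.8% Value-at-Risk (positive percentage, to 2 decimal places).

σ_{250d} = 2.15% × √250 = 33.994%; μ_{250d} = 250 × 0.13% = 32.500%.
VaR = −(32.500%) + 1.728 × 33.994% = 26.242%.

26.24%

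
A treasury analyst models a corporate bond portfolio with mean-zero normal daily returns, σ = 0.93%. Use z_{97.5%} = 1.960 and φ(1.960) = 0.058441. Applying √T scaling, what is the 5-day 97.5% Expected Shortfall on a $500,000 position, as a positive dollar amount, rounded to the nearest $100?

σ_{5d} = 0.93% × √5 = 2.080%.
ES multiplier = φ(z)/(1−α) = 0.058441/0.025 = 2.338.
ES = 2.080% × 2.338 = 4.863%; on $500,000: $24,315.

$24,300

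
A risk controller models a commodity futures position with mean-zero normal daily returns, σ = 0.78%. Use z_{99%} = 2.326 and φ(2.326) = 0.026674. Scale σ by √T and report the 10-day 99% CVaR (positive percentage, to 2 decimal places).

σ_{10d} = 0.78% × √10 = 2.467%.
ES multiplier = φ(z)/(1−α) = 0.026674/0.01 = 2.667.
ES = 2.467% × 2.667 = 6.579%.

6.58%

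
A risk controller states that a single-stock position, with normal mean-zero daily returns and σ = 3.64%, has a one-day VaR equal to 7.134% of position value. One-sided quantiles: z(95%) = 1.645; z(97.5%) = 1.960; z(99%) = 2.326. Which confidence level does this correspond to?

97.5%

Implied z = VaR/σ = 7.134 / 3.64 = 1.960.
This matches z(97.5%) = 1.960.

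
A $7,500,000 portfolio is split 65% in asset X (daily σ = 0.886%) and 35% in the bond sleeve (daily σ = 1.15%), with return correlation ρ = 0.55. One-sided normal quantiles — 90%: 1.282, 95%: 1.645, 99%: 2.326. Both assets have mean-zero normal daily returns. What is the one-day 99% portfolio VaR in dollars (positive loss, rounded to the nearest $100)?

$150,900

σ_p² = 0.65²·0.886² + 0.35²·1.15² + 2·0.55·0.65·0.35·0.886·1.15 = 0.7486 (%²).
σ_p = √0.7486 = 0.865%.
VaR = 2.326 × 0.865% = 2.012%; on $7,500,000 that is $150,900.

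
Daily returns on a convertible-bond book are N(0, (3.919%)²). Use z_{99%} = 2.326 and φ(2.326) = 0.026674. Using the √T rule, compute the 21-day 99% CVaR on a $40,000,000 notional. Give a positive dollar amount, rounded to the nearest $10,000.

$19,160,000

σ_{21d} = 3.919% × √21 = 17.959%.
ES multiplier = φ(z)/(1−α) = 0.026674/0.01 = 2.667.
ES = 17.959% × 2.667 = 47.897%; on $40,000,000: $19,158,800.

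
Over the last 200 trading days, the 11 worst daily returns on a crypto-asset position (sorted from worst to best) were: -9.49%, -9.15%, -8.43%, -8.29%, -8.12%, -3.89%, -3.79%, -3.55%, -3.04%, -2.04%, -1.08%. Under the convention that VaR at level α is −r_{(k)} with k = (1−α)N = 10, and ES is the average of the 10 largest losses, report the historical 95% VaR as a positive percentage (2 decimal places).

2.04%

k = 10; the 10th lowest return is -2.04%, so VaR = 2.04%.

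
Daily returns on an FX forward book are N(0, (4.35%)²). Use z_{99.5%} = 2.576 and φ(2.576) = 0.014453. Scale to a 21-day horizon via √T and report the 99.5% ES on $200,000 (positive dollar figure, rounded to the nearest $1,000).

σ_{21d} = 4.35% × √21 = 19.934%.
ES multiplier = φ(z)/(1−α) = 0.014453/0.005 = 2.891.
ES = 19.934% × 2.891 = 57.629%; on $200,000: $115,258.

$115,000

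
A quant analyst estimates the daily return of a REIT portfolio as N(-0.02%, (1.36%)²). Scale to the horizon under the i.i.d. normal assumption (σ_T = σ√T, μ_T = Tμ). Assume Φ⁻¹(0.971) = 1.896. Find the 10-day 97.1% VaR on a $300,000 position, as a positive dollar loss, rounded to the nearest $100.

$25,100

σ_{10d} = 1.36% × √10 = 4.301%; μ_{10d} = 10 × -0.02% = -0.200%.
VaR = −(-0.200%) + 1.896 × 4.301% = 8.355%.
On $300,000: 0.08355 × $300,000 = $25,065.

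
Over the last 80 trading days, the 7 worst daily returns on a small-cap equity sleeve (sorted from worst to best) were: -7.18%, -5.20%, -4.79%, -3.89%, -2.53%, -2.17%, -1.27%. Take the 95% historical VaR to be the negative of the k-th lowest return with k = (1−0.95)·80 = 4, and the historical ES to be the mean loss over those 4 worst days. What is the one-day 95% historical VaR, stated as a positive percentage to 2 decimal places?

3.89%

k = 4; the 4th lowest return is -3.89%, so VaR = 3.89%.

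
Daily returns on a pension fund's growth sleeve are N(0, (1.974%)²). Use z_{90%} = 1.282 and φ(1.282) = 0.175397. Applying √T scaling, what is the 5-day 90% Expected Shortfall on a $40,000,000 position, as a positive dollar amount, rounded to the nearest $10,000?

$3,100,000

σ_{5d} = 1.974% × √5 = 4.414%.
ES multiplier = φ(z)/(1−α) = 0.175397/0.1 = 1.754.
ES = 4.414% × 1.754 = 7.742%; on $40,000,000: $3,096,800.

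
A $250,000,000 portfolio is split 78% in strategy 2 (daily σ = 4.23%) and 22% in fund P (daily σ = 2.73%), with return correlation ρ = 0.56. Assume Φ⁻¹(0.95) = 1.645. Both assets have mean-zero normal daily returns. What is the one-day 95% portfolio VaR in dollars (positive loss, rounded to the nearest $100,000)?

$15,100,000

σ_p² = 0.78²·4.23² + 0.22²·2.73² + 2·0.56·0.78·0.22·4.23·2.73 = 13.4662 (%²).
σ_p = √13.4662 = 3.670%.
VaR = 1.645 × 3.670% = 6.037%; on $250,000,000 that is $15,092,500.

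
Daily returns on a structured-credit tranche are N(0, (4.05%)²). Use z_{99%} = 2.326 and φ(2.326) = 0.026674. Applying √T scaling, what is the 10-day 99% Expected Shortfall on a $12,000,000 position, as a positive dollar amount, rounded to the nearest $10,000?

$4,100,000

σ_{10d} = 4.05% × √10 = 12.807%.
ES multiplier = φ(z)/(1−α) = 0.026674/0.01 = 2.667.
ES = 12.807% × 2.667 = 34.156%; on $12,000,000: $4,098,720.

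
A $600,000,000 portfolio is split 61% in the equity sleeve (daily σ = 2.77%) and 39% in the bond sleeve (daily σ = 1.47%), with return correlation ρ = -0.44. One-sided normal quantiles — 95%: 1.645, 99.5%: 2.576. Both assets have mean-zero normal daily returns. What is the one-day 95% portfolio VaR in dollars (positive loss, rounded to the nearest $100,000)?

σ_p² = 0.61²·2.77² + 0.39²·1.47² + 2·-0.44·0.61·0.39·2.77·1.47 = 2.3313 (%²).
σ_p = √2.3313 = 1.527%.
VaR = 1.645 × 1.527% = 2.512%; on $600,000,000 that is $15,072,000.

$15,100,000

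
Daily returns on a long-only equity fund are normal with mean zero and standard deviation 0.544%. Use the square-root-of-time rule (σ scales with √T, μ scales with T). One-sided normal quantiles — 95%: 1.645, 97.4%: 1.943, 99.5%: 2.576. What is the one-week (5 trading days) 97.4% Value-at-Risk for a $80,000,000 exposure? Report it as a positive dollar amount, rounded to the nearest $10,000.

$1,890,000

σ_{5d} = 0.544% × √5 = 1.216%.
VaR = 1.943 × 1.216% = 2.363%.
On $80,000,000: 0.02363 × $80,000,000 = $1,890,400.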